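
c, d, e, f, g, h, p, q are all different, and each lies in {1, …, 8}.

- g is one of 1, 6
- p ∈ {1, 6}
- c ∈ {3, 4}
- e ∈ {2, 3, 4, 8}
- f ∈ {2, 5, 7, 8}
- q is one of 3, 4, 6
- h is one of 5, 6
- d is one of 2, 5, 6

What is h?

5

The 8 variables draw from only 8 values {1, 2, 3, 4, 5, 6, 7, 8}, so each is used; only f can be 7, hence f = 7.
The 7 still-open variables draw from only 7 values {1, 2, 3, 4, 5, 6, 8}, so each is used; only e can be 8, hence e = 8.
The 6 still-open variables draw from only 6 values {1, 2, 3, 4, 5, 6}, so each is used; only d can be 2, hence d = 2.
The 5 still-open variables draw from only 5 values {1, 3, 4, 5, 6}, so each is used; only h can be 5, hence h = 5.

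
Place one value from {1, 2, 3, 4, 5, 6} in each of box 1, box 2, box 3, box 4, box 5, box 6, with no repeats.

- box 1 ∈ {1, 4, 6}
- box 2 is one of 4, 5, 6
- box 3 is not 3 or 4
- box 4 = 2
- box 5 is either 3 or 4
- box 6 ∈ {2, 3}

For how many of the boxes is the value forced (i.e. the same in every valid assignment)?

3

box 4 has just one choice, so box 4 = 2. Strike 2 from box 3, box 6.
box 6's domain is down to {3}, so box 6 = 3. Strike 3 from box 5.
box 5's domain is down to {4}, so box 5 = 4. Eliminate 4 elsewhere: box 1, box 2.
Determined: box 4=2, box 5=4, box 6=3. The other boxes each still have more than one consistent value. That makes 3.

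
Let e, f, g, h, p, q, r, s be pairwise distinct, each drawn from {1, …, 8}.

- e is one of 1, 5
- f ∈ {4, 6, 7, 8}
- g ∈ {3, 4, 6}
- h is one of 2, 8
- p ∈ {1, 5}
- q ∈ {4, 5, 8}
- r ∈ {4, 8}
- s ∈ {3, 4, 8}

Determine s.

The 8 variables draw from only 8 values {1, 2, 3, 4, 5, 6, 7, 8}, so each is used; only h can be 2, hence h = 2.
Among the 7 still-open variables, 7 fits only f (and all 7 values in {1, 3, 4, 5, 6, 7, 8} must be used), so f = 7.
The 6 still-open variables together cover exactly {1, 3, 4, 5, 6, 8} — 6 values for 6 variables — and 6 appears only in g's list, so g = 6.
The 5 still-open variables together cover exactly {1, 3, 4, 5, 8} — 5 values for 5 variables — and 3 appears only in s's list, so s = 3.

3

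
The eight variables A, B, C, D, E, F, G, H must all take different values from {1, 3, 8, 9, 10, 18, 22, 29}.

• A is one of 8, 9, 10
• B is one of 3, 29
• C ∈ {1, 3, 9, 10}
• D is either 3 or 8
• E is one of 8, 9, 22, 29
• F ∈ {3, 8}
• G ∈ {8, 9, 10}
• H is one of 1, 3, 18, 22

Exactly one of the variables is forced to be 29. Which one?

The 8 variables draw from only 8 values {1, 3, 8, 9, 10, 18, 22, 29}, so each is used; only H can be 18, hence H = 18.
The 7 still-open variables draw from only 7 values {1, 3, 8, 9, 10, 22, 29}, so each is used; only C can be 1, hence C = 1.
The 6 still-open variables draw from only 6 values {3, 8, 9, 10, 22, 29}, so each is used; only E can be 22, hence E = 22.
The 5 still-open variables together cover exactly {3, 8, 9, 10, 29} — 5 values for 5 variables — and 29 appears only in B's list, so B = 29.

B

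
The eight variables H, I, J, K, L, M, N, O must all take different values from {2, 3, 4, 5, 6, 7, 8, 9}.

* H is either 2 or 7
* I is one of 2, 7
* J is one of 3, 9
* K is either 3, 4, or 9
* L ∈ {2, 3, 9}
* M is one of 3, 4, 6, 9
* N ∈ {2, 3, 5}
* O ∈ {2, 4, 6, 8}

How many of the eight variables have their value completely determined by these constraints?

4

The 8 variables draw from only 8 values {2, 3, 4, 5, 6, 7, 8, 9}, so each is used; only N can be 5, hence N = 5.
The 7 still-open variables together cover exactly {2, 3, 4, 6, 7, 8, 9} — 7 values for 7 variables — and 8 appears only in O's list, so O = 8.
The 6 still-open variables together cover exactly {2, 3, 4, 6, 7, 9} — 6 values for 6 variables — and 6 appears only in M's list, so M = 6.
The 5 still-open variables draw from only 5 values {2, 3, 4, 7, 9}, so each is used; only K can be 4, hence K = 4.
H and I share exactly the 2 values {2, 7}; by pigeonhole those values go to them, so strike 2, 7 from L.
Determined: K=4, M=6, N=5, O=8. The other variables each still have more than one consistent value. That makes 4.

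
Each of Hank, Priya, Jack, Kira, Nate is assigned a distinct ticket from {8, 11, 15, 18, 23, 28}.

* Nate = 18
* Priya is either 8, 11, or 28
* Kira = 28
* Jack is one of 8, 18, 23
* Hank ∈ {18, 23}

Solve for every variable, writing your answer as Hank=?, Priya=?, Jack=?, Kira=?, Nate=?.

Hank=23, Priya=11, Jack=8, Kira=28, Nate=18

Kira has just one choice, so Kira = 28. So Priya can't be 28.
Nate's domain is down to {18}, so Nate = 18. Strike 18 from Hank, Jack.
Hank's domain is down to {23}, so Hank = 23. Eliminate 23 elsewhere: Jack.
That leaves Jack = 8. So Priya can't be 8.
Priya must be 11 (only option left).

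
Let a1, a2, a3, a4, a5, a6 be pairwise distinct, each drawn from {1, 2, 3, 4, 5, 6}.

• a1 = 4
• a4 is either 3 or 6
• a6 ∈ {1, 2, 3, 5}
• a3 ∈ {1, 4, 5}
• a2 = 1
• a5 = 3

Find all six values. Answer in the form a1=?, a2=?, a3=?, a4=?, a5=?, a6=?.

a1's domain is down to {4}, so a1 = 4. So a3 can't be 4.
a2 has just one choice, so a2 = 1. Strike 1 from a3, a6.
a3 has just one choice, so a3 = 5. Remove 5 from a6.
a5 must be 3 (only option left). Eliminate 3 elsewhere: a4, a6.
a6 must be 2 (only option left).
a4 has just one choice, so a4 = 6.

a1=4, a2=1, a3=5, a4=6, a5=3, a6=2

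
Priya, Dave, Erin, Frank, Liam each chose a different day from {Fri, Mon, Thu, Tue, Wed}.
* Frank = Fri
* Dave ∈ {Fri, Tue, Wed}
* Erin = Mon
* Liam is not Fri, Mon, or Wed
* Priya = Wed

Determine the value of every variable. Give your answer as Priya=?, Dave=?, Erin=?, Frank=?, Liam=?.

Priya's domain is down to {Wed}, so Priya = Wed. Eliminate Wed elsewhere: Dave.
That leaves Erin = Mon.
Frank's domain is down to {Fri}, so Frank = Fri. Eliminate Fri elsewhere: Dave.
Dave has just one choice, so Dave = Tue. So Liam can't be Tue.
Liam's domain is down to {Thu}, so Liam = Thu.

Priya=Wed, Dave=Tue, Erin=Mon, Frank=Fri, Liam=Thu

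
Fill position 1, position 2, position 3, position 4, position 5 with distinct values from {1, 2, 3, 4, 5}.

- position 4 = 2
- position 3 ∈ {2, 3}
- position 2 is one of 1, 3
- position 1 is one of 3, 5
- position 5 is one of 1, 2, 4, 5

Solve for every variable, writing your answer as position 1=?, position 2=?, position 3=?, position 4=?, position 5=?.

position 4's domain is down to {2}, so position 4 = 2. Remove 2 from position 3, position 5.
position 3's domain is down to {3}, so position 3 = 3. Eliminate 3 elsewhere: position 1, position 2.
position 1 has just one choice, so position 1 = 5. Eliminate 5 elsewhere: position 5.
position 2's domain is down to {1}, so position 2 = 1. So position 5 can't be 1.
position 5 must be 4 (only option left).

position 1=5, position 2=1, position 3=3, position 4=2, position 5=4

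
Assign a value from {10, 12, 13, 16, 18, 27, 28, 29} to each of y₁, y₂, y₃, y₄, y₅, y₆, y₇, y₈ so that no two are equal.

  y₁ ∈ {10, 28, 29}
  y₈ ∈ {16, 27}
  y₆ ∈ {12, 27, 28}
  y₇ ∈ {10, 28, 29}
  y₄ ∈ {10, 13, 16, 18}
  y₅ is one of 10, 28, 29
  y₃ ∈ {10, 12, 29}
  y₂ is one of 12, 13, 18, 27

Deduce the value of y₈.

y₁, y₅, y₇ share exactly the 3 values {10, 28, 29}; by pigeonhole those values go to them, so strike 10, 28, 29 from y₃, y₄, y₆.
y₃'s domain is down to {12}, so y₃ = 12. Strike 12 from y₂, y₆.
That leaves y₆ = 27. Eliminate 27 elsewhere: y₂, y₈.
So y₈ = 16.

16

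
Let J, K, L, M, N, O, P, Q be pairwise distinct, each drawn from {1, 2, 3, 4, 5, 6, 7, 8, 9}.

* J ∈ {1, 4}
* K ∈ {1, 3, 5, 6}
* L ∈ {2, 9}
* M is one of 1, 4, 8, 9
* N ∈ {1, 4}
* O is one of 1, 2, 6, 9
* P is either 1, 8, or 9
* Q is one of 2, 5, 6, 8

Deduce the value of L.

The 8 variables draw from only 8 values {1, 2, 3, 4, 5, 6, 8, 9}, so each is used; only K can be 3, hence K = 3.
The 7 still-open variables together cover exactly {1, 2, 4, 5, 6, 8, 9} — 7 values for 7 variables — and 5 appears only in Q's list, so Q = 5.
Among the 6 still-open variables, 6 fits only O (and all 6 values in {1, 2, 4, 6, 8, 9} must be used), so O = 6.
The 5 still-open variables draw from only 5 values {1, 2, 4, 8, 9}, so each is used; only L can be 2, hence L = 2.

2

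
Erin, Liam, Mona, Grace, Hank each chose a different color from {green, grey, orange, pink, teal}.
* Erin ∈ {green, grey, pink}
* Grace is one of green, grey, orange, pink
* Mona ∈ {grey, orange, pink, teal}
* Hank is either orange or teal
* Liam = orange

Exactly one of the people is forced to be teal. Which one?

Hank

Liam's domain is down to {orange}, so Liam = orange. Strike orange from Mona, Grace, Hank.
So teal goes to Hank.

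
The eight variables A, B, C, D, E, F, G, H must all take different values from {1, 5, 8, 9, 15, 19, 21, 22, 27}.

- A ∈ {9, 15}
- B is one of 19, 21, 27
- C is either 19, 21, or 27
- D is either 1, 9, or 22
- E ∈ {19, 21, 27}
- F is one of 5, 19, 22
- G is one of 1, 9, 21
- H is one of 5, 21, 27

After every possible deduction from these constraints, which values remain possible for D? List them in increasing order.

The 8 variables together cover exactly {1, 5, 9, 15, 19, 21, 22, 27} — 8 values for 8 variables — and 15 appears only in A's list, so A = 15.
B, C, E between them cover only {19, 21, 27} — a naked triple. Remove those values from F, G, H.
H must be 5 (only option left). Remove 5 from F.
F's domain is down to {22}, so F = 22. Remove 22 from D.
No further eliminations apply; D can still be any of 1, 9.

1, 9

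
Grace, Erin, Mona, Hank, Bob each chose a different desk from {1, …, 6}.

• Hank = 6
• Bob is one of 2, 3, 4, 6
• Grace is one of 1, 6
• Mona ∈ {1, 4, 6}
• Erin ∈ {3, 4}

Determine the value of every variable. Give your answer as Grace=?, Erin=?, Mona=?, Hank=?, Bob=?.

Grace=1, Erin=3, Mona=4, Hank=6, Bob=2

Hank must be 6 (only option left). Strike 6 from Grace, Mona, Bob.
That leaves Grace = 1. Eliminate 1 elsewhere: Mona.
Mona's domain is down to {4}, so Mona = 4. Strike 4 from Erin, Bob.
Erin's domain is down to {3}, so Erin = 3. Eliminate 3 elsewhere: Bob.
Bob has just one choice, so Bob = 2.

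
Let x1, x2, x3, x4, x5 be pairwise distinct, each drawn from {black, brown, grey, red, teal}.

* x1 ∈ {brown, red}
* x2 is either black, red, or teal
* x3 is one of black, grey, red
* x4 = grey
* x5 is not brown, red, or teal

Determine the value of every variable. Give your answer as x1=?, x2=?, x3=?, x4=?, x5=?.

x1=brown, x2=teal, x3=red, x4=grey, x5=black

x4 must be grey (only option left). So x3, x5 can't be grey.
That leaves x5 = black. Eliminate black elsewhere: x2, x3.
x3's domain is down to {red}, so x3 = red. Strike red from x1, x2.
x1 must be brown (only option left).
That leaves x2 = teal.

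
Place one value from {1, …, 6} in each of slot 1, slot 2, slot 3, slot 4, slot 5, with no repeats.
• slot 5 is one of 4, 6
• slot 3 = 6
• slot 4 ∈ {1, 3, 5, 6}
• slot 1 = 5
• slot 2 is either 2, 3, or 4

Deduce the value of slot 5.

4

slot 1 has just one choice, so slot 1 = 5. Remove 5 from slot 4.
slot 3 has just one choice, so slot 3 = 6. So slot 4, slot 5 can't be 6.
So slot 5 = 4.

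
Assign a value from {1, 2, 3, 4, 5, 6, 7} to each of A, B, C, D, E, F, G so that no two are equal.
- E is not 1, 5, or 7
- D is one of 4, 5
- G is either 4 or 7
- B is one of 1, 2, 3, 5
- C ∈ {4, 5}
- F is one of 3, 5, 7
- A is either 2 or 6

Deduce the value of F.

Among the 7 variables, 1 fits only B (and all 7 values in {1, 2, 3, 4, 5, 6, 7} must be used), so B = 1.
C and D between them cover only {4, 5} — a naked pair. Remove those values from E, F, G.
That leaves G = 7. So F can't be 7.
So F = 3.

3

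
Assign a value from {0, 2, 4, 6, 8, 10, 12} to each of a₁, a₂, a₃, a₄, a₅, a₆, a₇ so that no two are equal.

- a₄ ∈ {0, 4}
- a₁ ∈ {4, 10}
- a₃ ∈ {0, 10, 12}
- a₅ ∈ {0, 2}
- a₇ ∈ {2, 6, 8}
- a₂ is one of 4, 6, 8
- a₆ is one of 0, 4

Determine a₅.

Among the 7 variables, 12 fits only a₃ (and all 7 values in {0, 2, 4, 6, 8, 10, 12} must be used), so a₃ = 12.
The 6 still-open variables together cover exactly {0, 2, 4, 6, 8, 10} — 6 values for 6 variables — and 10 appears only in a₁'s list, so a₁ = 10.
The 2 variables a₄ and a₆ are confined to {0, 4}, which locks those values in; drop them from a₂, a₅.
So a₅ = 2.

2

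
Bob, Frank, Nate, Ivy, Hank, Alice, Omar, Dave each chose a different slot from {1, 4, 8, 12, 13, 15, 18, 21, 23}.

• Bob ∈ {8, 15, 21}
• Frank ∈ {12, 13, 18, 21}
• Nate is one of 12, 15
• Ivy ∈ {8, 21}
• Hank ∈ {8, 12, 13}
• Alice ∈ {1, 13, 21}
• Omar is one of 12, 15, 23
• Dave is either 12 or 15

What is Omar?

The 8 variables together cover exactly {1, 8, 12, 13, 15, 18, 21, 23} — 8 values for 8 variables — and 1 appears only in Alice's list, so Alice = 1.
Among the 7 still-open variables, 18 fits only Frank (and all 7 values in {8, 12, 13, 15, 18, 21, 23} must be used), so Frank = 18.
Among the 6 still-open variables, 13 fits only Hank (and all 6 values in {8, 12, 13, 15, 21, 23} must be used), so Hank = 13.
The 5 still-open variables together cover exactly {8, 12, 15, 21, 23} — 5 values for 5 variables — and 23 appears only in Omar's list, so Omar = 23.

23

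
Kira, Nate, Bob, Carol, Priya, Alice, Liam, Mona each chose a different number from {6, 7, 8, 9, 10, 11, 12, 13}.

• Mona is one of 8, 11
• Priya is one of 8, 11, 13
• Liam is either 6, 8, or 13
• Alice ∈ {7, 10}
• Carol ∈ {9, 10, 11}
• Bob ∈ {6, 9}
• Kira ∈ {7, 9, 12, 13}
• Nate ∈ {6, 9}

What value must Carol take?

10

Among the 8 variables, 12 fits only Kira (and all 8 values in {6, 7, 8, 9, 10, 11, 12, 13} must be used), so Kira = 12.
Among the 7 still-open variables, 7 fits only Alice (and all 7 values in {6, 7, 8, 9, 10, 11, 13} must be used), so Alice = 7.
The 6 still-open variables together cover exactly {6, 8, 9, 10, 11, 13} — 6 values for 6 variables — and 10 appears only in Carol's list, so Carol = 10.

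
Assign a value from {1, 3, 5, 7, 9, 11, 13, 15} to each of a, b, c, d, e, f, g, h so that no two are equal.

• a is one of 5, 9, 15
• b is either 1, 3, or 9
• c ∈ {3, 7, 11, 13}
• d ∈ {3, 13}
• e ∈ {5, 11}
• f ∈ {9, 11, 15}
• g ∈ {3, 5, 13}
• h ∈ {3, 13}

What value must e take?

11

The 8 variables together cover exactly {1, 3, 5, 7, 9, 11, 13, 15} — 8 values for 8 variables — and 1 appears only in b's list, so b = 1.
The 7 still-open variables together cover exactly {3, 5, 7, 9, 11, 13, 15} — 7 values for 7 variables — and 7 appears only in c's list, so c = 7.
d and h share exactly the 2 values {3, 13}; by pigeonhole those values go to them, so strike 3, 13 from g.
g's domain is down to {5}, so g = 5. So a, e can't be 5.
So e = 11.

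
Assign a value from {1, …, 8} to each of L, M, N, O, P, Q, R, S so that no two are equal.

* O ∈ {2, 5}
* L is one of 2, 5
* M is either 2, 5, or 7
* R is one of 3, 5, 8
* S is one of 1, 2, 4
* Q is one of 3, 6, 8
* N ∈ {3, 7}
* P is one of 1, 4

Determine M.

The 8 variables together cover exactly {1, 2, 3, 4, 5, 6, 7, 8} — 8 values for 8 variables — and 6 appears only in Q's list, so Q = 6.
The 7 still-open variables draw from only 7 values {1, 2, 3, 4, 5, 7, 8}, so each is used; only R can be 8, hence R = 8.
The 6 still-open variables together cover exactly {1, 2, 3, 4, 5, 7} — 6 values for 6 variables — and 3 appears only in N's list, so N = 3.
The 5 still-open variables draw from only 5 values {1, 2, 4, 5, 7}, so each is used; only M can be 7, hence M = 7.

7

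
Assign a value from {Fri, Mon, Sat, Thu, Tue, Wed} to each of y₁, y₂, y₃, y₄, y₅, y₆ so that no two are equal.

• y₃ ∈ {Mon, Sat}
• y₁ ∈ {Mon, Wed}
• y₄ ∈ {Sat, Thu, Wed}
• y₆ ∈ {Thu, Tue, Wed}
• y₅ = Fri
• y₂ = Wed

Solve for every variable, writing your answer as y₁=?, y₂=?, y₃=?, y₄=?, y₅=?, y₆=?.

y₁=Mon, y₂=Wed, y₃=Sat, y₄=Thu, y₅=Fri, y₆=Tue

y₂ has just one choice, so y₂ = Wed. So y₁, y₄, y₆ can't be Wed.
y₅ must be Fri (only option left).
That leaves y₁ = Mon. Strike Mon from y₃.
y₃ has just one choice, so y₃ = Sat. Eliminate Sat elsewhere: y₄.
y₄ has just one choice, so y₄ = Thu. Strike Thu from y₆.
y₆ must be Tue (only option left).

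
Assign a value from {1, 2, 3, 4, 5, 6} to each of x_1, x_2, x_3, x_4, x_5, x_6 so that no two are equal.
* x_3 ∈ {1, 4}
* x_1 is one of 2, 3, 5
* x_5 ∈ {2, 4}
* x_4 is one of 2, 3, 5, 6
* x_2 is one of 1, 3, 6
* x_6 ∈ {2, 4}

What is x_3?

1

The 2 variables x_5 and x_6 are confined to {2, 4}, which locks those values in; drop them from x_1, x_3, x_4.
So x_3 = 1.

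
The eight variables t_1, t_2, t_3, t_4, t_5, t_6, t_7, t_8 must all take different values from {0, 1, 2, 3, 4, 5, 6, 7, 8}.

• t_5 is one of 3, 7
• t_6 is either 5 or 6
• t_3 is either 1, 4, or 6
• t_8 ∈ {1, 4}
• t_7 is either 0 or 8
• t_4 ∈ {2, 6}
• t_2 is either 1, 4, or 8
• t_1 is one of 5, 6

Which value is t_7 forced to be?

t_1 and t_6 between them cover only {5, 6} — a naked pair. Remove those values from t_3, t_4.
t_4 must be 2 (only option left).
The 2 variables t_3 and t_8 are confined to {1, 4}, which locks those values in; drop them from t_2.
t_2 has just one choice, so t_2 = 8. Strike 8 from t_7.
So t_7 = 0.

0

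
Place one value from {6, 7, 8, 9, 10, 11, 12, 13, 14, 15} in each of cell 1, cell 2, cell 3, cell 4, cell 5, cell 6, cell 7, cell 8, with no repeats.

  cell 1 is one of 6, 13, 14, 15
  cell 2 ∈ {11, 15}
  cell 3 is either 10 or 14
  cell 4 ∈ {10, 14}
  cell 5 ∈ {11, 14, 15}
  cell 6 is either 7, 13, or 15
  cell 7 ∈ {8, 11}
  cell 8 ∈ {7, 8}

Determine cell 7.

8

Among the 8 variables, 6 fits only cell 1 (and all 8 values in {6, 7, 8, 10, 11, 13, 14, 15} must be used), so cell 1 = 6.
The 7 still-open variables together cover exactly {7, 8, 10, 11, 13, 14, 15} — 7 values for 7 variables — and 13 appears only in cell 6's list, so cell 6 = 13.
Among the 6 still-open variables, 7 fits only cell 8 (and all 6 values in {7, 8, 10, 11, 14, 15} must be used), so cell 8 = 7.
Among the 5 still-open variables, 8 fits only cell 7 (and all 5 values in {8, 10, 11, 14, 15} must be used), so cell 7 = 8.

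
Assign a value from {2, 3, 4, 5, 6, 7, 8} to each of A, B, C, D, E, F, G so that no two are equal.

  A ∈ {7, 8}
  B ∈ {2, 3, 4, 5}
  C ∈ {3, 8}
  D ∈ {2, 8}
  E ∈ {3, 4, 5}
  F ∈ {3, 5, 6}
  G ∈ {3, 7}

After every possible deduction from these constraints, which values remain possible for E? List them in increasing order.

4, 5

The 7 variables together cover exactly {2, 3, 4, 5, 6, 7, 8} — 7 values for 7 variables — and 6 appears only in F's list, so F = 6.
A, C, G between them cover only {3, 7, 8} — a naked triple. Remove those values from B, D, E.
D has just one choice, so D = 2. Eliminate 2 elsewhere: B.
No further eliminations apply; E can still be any of 4, 5.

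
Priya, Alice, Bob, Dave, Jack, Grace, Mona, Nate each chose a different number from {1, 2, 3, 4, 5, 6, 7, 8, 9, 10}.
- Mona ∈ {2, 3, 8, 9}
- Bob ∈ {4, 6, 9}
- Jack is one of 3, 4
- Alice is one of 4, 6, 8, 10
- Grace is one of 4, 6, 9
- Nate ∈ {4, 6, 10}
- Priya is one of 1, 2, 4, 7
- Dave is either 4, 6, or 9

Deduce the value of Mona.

Bob, Dave, Grace share exactly the 3 values {4, 6, 9}; by pigeonhole those values go to them, so strike 4, 6, 9 from Priya, Alice, Jack, Mona, Nate.
Jack's domain is down to {3}, so Jack = 3. So Mona can't be 3.
Nate's domain is down to {10}, so Nate = 10. So Alice can't be 10.
Alice has just one choice, so Alice = 8. Remove 8 from Mona.
So Mona = 2.

2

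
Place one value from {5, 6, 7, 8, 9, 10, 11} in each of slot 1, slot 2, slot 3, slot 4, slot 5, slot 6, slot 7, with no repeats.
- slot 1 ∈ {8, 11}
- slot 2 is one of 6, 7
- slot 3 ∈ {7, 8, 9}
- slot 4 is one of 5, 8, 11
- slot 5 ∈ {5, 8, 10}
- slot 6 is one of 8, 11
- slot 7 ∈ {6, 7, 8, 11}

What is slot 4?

5

The 7 variables draw from only 7 values {5, 6, 7, 8, 9, 10, 11}, so each is used; only slot 3 can be 9, hence slot 3 = 9.
The 6 still-open variables draw from only 6 values {5, 6, 7, 8, 10, 11}, so each is used; only slot 5 can be 10, hence slot 5 = 10.
The 5 still-open variables together cover exactly {5, 6, 7, 8, 11} — 5 values for 5 variables — and 5 appears only in slot 4's list, so slot 4 = 5.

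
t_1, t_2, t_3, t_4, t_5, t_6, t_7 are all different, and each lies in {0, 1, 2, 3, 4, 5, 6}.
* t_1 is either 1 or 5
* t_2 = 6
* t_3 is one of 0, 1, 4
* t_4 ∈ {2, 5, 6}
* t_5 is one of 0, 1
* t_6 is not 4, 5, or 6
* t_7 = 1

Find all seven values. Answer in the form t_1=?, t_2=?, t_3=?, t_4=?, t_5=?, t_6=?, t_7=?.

t_2 has just one choice, so t_2 = 6. So t_4 can't be 6.
t_7's domain is down to {1}, so t_7 = 1. Strike 1 from t_1, t_3, t_5, t_6.
t_1 has just one choice, so t_1 = 5. So t_4 can't be 5.
t_4 has just one choice, so t_4 = 2. Strike 2 from t_6.
t_5's domain is down to {0}, so t_5 = 0. So t_3, t_6 can't be 0.
t_6's domain is down to {3}, so t_6 = 3.
t_3 has just one choice, so t_3 = 4.

t_1=5, t_2=6, t_3=4, t_4=2, t_5=0, t_6=3, t_7=1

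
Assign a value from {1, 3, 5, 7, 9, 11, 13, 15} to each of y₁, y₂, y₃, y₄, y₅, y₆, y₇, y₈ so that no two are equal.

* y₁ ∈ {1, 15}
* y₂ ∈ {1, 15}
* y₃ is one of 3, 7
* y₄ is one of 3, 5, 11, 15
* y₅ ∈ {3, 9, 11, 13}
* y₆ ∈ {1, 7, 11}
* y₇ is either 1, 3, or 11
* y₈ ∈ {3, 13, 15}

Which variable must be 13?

Among the 8 variables, 5 fits only y₄ (and all 8 values in {1, 3, 5, 7, 9, 11, 13, 15} must be used), so y₄ = 5.
Among the 7 still-open variables, 9 fits only y₅ (and all 7 values in {1, 3, 7, 9, 11, 13, 15} must be used), so y₅ = 9.
Among the 6 still-open variables, 13 fits only y₈ (and all 6 values in {1, 3, 7, 11, 13, 15} must be used), so y₈ = 13.

y₈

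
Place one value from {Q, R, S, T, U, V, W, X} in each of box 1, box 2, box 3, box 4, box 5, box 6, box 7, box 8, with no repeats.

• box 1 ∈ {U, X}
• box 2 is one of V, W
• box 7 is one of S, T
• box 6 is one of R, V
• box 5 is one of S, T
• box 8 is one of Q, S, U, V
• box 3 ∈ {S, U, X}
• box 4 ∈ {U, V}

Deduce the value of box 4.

V

The 8 variables draw from only 8 values {Q, R, S, T, U, V, W, X}, so each is used; only box 8 can be Q, hence box 8 = Q.
The 7 still-open variables draw from only 7 values {R, S, T, U, V, W, X}, so each is used; only box 6 can be R, hence box 6 = R.
The 6 still-open variables draw from only 6 values {S, T, U, V, W, X}, so each is used; only box 2 can be W, hence box 2 = W.
The 5 still-open variables together cover exactly {S, T, U, V, X} — 5 values for 5 variables — and V appears only in box 4's list, so box 4 = V.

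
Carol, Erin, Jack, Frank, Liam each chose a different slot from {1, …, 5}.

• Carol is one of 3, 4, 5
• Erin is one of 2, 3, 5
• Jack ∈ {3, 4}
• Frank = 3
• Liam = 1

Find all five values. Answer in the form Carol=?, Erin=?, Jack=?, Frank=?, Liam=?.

Carol=5, Erin=2, Jack=4, Frank=3, Liam=1

Frank's domain is down to {3}, so Frank = 3. Strike 3 from Carol, Erin, Jack.
Liam's domain is down to {1}, so Liam = 1.
Jack has just one choice, so Jack = 4. Strike 4 from Carol.
Carol must be 5 (only option left). Eliminate 5 elsewhere: Erin.
Erin has just one choice, so Erin = 2.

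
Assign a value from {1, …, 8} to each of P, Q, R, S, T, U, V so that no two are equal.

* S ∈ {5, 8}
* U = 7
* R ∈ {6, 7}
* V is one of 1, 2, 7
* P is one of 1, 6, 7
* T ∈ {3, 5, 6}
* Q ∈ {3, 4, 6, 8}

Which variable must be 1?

P

U must be 7 (only option left). So P, R, V can't be 7.
That leaves R = 6. So P, Q, T can't be 6.
So 1 goes to P.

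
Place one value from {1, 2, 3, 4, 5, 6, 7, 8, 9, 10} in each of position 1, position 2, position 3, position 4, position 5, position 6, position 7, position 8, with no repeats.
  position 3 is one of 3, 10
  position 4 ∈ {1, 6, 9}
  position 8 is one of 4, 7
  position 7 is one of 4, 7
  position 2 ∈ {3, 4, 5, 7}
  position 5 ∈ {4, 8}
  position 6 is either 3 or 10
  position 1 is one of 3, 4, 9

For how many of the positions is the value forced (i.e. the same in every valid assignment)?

3

position 3 and position 6 between them cover only {3, 10} — a naked pair. Remove those values from position 1, position 2.
The 2 variables position 7 and position 8 are confined to {4, 7}, which locks those values in; drop them from position 1, position 2, position 5.
position 1 must be 9 (only option left). Eliminate 9 elsewhere: position 4.
position 2 has just one choice, so position 2 = 5.
position 5's domain is down to {8}, so position 5 = 8.
Determined: position 1=9, position 2=5, position 5=8. The other positions each still have more than one consistent value. That makes 3.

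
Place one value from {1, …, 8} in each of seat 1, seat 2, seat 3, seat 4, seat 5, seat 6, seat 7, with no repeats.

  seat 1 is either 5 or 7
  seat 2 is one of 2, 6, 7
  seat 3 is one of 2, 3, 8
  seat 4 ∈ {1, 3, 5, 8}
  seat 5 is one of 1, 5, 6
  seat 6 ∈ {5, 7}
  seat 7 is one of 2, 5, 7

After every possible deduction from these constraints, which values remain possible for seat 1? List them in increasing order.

The 2 variables seat 1 and seat 6 are confined to {5, 7}, which locks those values in; drop them from seat 2, seat 4, seat 5, seat 7.
seat 7 must be 2 (only option left). Eliminate 2 elsewhere: seat 2, seat 3.
That leaves seat 2 = 6. Eliminate 6 elsewhere: seat 5.
seat 5 must be 1 (only option left). Strike 1 from seat 4.
No further eliminations apply; seat 1 can still be any of 5, 7.

5, 7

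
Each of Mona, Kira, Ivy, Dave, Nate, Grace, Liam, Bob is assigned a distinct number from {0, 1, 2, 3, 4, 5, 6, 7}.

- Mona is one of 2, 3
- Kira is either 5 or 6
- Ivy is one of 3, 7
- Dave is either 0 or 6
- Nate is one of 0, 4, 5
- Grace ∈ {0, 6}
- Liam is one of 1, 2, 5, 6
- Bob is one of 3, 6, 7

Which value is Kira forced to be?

5

The 8 variables together cover exactly {0, 1, 2, 3, 4, 5, 6, 7} — 8 values for 8 variables — and 1 appears only in Liam's list, so Liam = 1.
The 7 still-open variables together cover exactly {0, 2, 3, 4, 5, 6, 7} — 7 values for 7 variables — and 2 appears only in Mona's list, so Mona = 2.
Among the 6 still-open variables, 4 fits only Nate (and all 6 values in {0, 3, 4, 5, 6, 7} must be used), so Nate = 4.
Among the 5 still-open variables, 5 fits only Kira (and all 5 values in {0, 3, 5, 6, 7} must be used), so Kira = 5.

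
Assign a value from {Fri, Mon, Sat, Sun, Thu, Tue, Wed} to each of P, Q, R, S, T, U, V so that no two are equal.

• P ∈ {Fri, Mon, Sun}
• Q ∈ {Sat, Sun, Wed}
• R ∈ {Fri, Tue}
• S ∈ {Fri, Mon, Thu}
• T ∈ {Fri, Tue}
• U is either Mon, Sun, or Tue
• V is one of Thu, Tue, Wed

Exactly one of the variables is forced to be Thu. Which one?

S

The 7 variables draw from only 7 values {Fri, Mon, Sat, Sun, Thu, Tue, Wed}, so each is used; only Q can be Sat, hence Q = Sat.
Among the 6 still-open variables, Wed fits only V (and all 6 values in {Fri, Mon, Sun, Thu, Tue, Wed} must be used), so V = Wed.
Among the 5 still-open variables, Thu fits only S (and all 5 values in {Fri, Mon, Sun, Thu, Tue} must be used), so S = Thu.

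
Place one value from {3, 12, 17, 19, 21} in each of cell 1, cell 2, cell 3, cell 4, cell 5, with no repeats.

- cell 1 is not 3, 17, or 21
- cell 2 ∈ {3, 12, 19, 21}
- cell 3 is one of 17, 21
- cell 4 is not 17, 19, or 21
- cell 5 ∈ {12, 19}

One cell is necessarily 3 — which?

cell 4

The 5 variables together cover exactly {3, 12, 17, 19, 21} — 5 values for 5 variables — and 17 appears only in cell 3's list, so cell 3 = 17.
Among the 4 still-open variables, 21 fits only cell 2 (and all 4 values in {3, 12, 19, 21} must be used), so cell 2 = 21.
The 3 still-open variables draw from only 3 values {3, 12, 19}, so each is used; only cell 4 can be 3, hence cell 4 = 3.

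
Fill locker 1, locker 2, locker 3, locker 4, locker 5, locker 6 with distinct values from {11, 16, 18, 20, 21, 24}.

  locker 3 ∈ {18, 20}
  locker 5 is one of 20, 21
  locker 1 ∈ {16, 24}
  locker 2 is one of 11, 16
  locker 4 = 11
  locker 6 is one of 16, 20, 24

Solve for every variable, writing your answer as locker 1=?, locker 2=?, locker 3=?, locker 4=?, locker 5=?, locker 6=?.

locker 1=24, locker 2=16, locker 3=18, locker 4=11, locker 5=21, locker 6=20

locker 4's domain is down to {11}, so locker 4 = 11. Strike 11 from locker 2.
locker 2's domain is down to {16}, so locker 2 = 16. Eliminate 16 elsewhere: locker 1, locker 6.
locker 1 has just one choice, so locker 1 = 24. Strike 24 from locker 6.
locker 6 must be 20 (only option left). Remove 20 from locker 3, locker 5.
That leaves locker 3 = 18.
locker 5 must be 21 (only option left).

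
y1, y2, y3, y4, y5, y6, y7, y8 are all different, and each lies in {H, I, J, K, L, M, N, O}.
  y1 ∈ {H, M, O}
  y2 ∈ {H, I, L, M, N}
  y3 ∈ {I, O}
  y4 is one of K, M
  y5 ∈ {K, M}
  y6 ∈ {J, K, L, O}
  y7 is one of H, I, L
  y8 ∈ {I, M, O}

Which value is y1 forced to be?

H

The 8 variables draw from only 8 values {H, I, J, K, L, M, N, O}, so each is used; only y6 can be J, hence y6 = J.
Among the 7 still-open variables, N fits only y2 (and all 7 values in {H, I, K, L, M, N, O} must be used), so y2 = N.
The 6 still-open variables together cover exactly {H, I, K, L, M, O} — 6 values for 6 variables — and L appears only in y7's list, so y7 = L.
The 5 still-open variables together cover exactly {H, I, K, M, O} — 5 values for 5 variables — and H appears only in y1's list, so y1 = H.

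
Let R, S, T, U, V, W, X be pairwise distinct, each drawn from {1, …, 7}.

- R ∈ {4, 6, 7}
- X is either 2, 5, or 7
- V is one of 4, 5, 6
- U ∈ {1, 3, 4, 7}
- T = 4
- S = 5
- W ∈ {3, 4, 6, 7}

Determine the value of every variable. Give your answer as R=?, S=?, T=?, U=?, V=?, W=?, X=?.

S's domain is down to {5}, so S = 5. Remove 5 from V, X.
T must be 4 (only option left). Remove 4 from R, U, V, W.
V must be 6 (only option left). Strike 6 from R, W.
R must be 7 (only option left). Strike 7 from U, W, X.
W must be 3 (only option left). Remove 3 from U.
X has just one choice, so X = 2.
U must be 1 (only option left).

R=7, S=5, T=4, U=1, V=6, W=3, X=2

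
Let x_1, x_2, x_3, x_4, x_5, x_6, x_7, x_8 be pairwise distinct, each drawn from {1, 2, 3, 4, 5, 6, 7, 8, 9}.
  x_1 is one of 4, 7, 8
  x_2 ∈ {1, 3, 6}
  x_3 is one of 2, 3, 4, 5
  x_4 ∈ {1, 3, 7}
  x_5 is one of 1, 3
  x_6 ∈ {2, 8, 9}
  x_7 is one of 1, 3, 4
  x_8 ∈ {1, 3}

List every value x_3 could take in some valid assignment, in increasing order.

2, 5

x_5 and x_8 share exactly the 2 values {1, 3}; by pigeonhole those values go to them, so strike 1, 3 from x_2, x_3, x_4, x_7.
x_2 has just one choice, so x_2 = 6.
x_4's domain is down to {7}, so x_4 = 7. Eliminate 7 elsewhere: x_1.
x_7's domain is down to {4}, so x_7 = 4. Strike 4 from x_1, x_3.
x_1 must be 8 (only option left). Remove 8 from x_6.
No further eliminations apply; x_3 can still be any of 2, 5.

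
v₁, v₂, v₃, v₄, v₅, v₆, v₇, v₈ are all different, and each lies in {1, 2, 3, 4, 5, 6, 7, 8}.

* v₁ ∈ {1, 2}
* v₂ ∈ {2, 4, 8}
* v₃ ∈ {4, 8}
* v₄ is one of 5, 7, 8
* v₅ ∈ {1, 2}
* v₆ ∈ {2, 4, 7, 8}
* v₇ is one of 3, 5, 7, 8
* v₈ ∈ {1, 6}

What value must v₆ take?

The 8 variables draw from only 8 values {1, 2, 3, 4, 5, 6, 7, 8}, so each is used; only v₇ can be 3, hence v₇ = 3.
Among the 7 still-open variables, 5 fits only v₄ (and all 7 values in {1, 2, 4, 5, 6, 7, 8} must be used), so v₄ = 5.
Among the 6 still-open variables, 6 fits only v₈ (and all 6 values in {1, 2, 4, 6, 7, 8} must be used), so v₈ = 6.
The 5 still-open variables together cover exactly {1, 2, 4, 7, 8} — 5 values for 5 variables — and 7 appears only in v₆'s list, so v₆ = 7.

7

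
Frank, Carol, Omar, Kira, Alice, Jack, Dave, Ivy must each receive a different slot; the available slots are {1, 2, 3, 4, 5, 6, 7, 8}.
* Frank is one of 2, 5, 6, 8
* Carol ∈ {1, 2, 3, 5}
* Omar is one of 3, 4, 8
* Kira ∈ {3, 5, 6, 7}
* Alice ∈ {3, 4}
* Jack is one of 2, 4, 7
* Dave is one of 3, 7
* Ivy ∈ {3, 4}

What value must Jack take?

2

The 8 variables draw from only 8 values {1, 2, 3, 4, 5, 6, 7, 8}, so each is used; only Carol can be 1, hence Carol = 1.
The 2 variables Alice and Ivy are confined to {3, 4}, which locks those values in; drop them from Omar, Kira, Jack, Dave.
Omar's domain is down to {8}, so Omar = 8. So Frank can't be 8.
Dave has just one choice, so Dave = 7. Remove 7 from Kira, Jack.
So Jack = 2.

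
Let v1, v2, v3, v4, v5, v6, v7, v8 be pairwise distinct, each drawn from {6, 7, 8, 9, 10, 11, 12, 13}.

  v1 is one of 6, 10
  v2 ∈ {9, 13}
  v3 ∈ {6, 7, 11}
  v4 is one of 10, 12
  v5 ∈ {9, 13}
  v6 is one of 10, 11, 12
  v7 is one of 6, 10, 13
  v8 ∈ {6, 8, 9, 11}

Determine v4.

12

Among the 8 variables, 7 fits only v3 (and all 8 values in {6, 7, 8, 9, 10, 11, 12, 13} must be used), so v3 = 7.
The 7 still-open variables together cover exactly {6, 8, 9, 10, 11, 12, 13} — 7 values for 7 variables — and 8 appears only in v8's list, so v8 = 8.
Among the 6 still-open variables, 11 fits only v6 (and all 6 values in {6, 9, 10, 11, 12, 13} must be used), so v6 = 11.
The 5 still-open variables together cover exactly {6, 9, 10, 12, 13} — 5 values for 5 variables — and 12 appears only in v4's list, so v4 = 12.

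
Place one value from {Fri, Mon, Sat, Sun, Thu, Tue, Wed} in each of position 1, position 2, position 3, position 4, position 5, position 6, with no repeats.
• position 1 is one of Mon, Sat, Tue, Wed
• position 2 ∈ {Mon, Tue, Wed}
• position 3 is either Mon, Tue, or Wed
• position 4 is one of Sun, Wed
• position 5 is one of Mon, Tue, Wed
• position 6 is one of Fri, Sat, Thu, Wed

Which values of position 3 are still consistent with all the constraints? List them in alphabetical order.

Mon, Tue, Wed

position 2, position 3, position 5 share exactly the 3 values {Mon, Tue, Wed}; by pigeonhole those values go to them, so strike Mon, Tue, Wed from position 1, position 4, position 6.
position 1 has just one choice, so position 1 = Sat. Eliminate Sat elsewhere: position 6.
position 4 has just one choice, so position 4 = Sun.
No further eliminations apply; position 3 can still be any of Mon, Tue, Wed.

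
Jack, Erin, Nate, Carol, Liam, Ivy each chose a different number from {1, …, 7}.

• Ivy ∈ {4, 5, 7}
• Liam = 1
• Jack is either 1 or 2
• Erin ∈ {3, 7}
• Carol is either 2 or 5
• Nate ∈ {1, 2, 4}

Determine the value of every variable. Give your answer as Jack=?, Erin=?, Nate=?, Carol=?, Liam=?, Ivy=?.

Liam's domain is down to {1}, so Liam = 1. Remove 1 from Jack, Nate.
Jack must be 2 (only option left). Eliminate 2 elsewhere: Nate, Carol.
Nate must be 4 (only option left). Remove 4 from Ivy.
That leaves Carol = 5. Eliminate 5 elsewhere: Ivy.
Ivy must be 7 (only option left). Remove 7 from Erin.
Erin has just one choice, so Erin = 3.

Jack=2, Erin=3, Nate=4, Carol=5, Liam=1, Ivy=7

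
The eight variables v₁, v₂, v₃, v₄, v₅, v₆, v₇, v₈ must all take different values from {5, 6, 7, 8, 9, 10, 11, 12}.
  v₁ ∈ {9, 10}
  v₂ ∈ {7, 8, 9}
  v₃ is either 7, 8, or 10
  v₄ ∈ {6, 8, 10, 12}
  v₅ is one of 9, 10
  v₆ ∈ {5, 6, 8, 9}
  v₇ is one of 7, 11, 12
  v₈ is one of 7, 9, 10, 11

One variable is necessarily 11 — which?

v₈

The 8 variables draw from only 8 values {5, 6, 7, 8, 9, 10, 11, 12}, so each is used; only v₆ can be 5, hence v₆ = 5.
The 7 still-open variables draw from only 7 values {6, 7, 8, 9, 10, 11, 12}, so each is used; only v₄ can be 6, hence v₄ = 6.
The 6 still-open variables draw from only 6 values {7, 8, 9, 10, 11, 12}, so each is used; only v₇ can be 12, hence v₇ = 12.
The 5 still-open variables draw from only 5 values {7, 8, 9, 10, 11}, so each is used; only v₈ can be 11, hence v₈ = 11.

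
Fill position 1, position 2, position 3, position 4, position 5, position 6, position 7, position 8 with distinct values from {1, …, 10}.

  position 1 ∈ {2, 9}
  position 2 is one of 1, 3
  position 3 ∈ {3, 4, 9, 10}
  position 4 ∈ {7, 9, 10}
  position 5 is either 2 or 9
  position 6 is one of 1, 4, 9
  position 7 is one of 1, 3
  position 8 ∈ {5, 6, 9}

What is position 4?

7

position 1 and position 5 share exactly the 2 values {2, 9}; by pigeonhole those values go to them, so strike 2, 9 from position 3, position 4, position 6, position 8.
The 2 variables position 2 and position 7 are confined to {1, 3}, which locks those values in; drop them from position 3, position 6.
position 6's domain is down to {4}, so position 6 = 4. Remove 4 from position 3.
position 3 must be 10 (only option left). So position 4 can't be 10.
So position 4 = 7.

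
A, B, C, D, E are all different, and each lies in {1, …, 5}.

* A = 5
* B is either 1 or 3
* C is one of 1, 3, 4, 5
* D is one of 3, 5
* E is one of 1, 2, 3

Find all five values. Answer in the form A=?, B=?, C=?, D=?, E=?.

A's domain is down to {5}, so A = 5. Remove 5 from C, D.
D must be 3 (only option left). Remove 3 from B, C, E.
That leaves B = 1. Eliminate 1 elsewhere: C, E.
C must be 4 (only option left).
E must be 2 (only option left).

A=5, B=1, C=4, D=3, E=2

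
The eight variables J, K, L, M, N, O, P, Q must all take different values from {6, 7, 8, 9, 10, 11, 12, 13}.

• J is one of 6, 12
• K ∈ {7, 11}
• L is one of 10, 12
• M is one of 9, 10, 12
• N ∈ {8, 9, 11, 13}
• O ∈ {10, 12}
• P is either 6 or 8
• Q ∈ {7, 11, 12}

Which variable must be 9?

M

The 8 variables draw from only 8 values {6, 7, 8, 9, 10, 11, 12, 13}, so each is used; only N can be 13, hence N = 13.
The 7 still-open variables together cover exactly {6, 7, 8, 9, 10, 11, 12} — 7 values for 7 variables — and 8 appears only in P's list, so P = 8.
The 6 still-open variables together cover exactly {6, 7, 9, 10, 11, 12} — 6 values for 6 variables — and 6 appears only in J's list, so J = 6.
The 5 still-open variables draw from only 5 values {7, 9, 10, 11, 12}, so each is used; only M can be 9, hence M = 9.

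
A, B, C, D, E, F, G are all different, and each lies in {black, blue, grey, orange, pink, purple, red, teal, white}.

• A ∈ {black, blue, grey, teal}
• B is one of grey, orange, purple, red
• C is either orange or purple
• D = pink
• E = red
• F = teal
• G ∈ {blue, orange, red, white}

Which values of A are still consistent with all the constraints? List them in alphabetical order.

D must be pink (only option left).
E must be red (only option left). So B, G can't be red.
F must be teal (only option left). Eliminate teal elsewhere: A.
No further eliminations apply; A can still be any of black, blue, grey.

black, blue, grey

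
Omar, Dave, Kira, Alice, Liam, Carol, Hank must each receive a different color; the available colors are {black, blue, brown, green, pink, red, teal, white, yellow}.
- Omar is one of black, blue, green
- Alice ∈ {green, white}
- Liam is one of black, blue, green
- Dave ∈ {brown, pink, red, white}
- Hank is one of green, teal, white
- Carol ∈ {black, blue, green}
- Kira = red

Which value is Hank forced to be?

teal

Kira has just one choice, so Kira = red. Eliminate red elsewhere: Dave.
Omar, Liam, Carol between them cover only {black, blue, green} — a naked triple. Remove those values from Alice, Hank.
Alice must be white (only option left). Eliminate white elsewhere: Dave, Hank.
So Hank = teal.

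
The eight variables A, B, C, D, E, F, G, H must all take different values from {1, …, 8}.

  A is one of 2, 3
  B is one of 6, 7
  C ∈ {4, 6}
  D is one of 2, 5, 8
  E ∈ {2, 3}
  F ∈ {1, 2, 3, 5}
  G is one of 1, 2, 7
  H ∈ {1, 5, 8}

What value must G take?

7

The 8 variables together cover exactly {1, 2, 3, 4, 5, 6, 7, 8} — 8 values for 8 variables — and 4 appears only in C's list, so C = 4.
Among the 7 still-open variables, 6 fits only B (and all 7 values in {1, 2, 3, 5, 6, 7, 8} must be used), so B = 6.
The 6 still-open variables together cover exactly {1, 2, 3, 5, 7, 8} — 6 values for 6 variables — and 7 appears only in G's list, so G = 7.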